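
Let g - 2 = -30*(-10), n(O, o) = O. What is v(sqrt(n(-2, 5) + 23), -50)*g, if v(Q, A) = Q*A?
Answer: -15100*sqrt(21) ≈ -69197.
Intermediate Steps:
g = 302 (g = 2 - 30*(-10) = 2 + 300 = 302)
v(Q, A) = A*Q
v(sqrt(n(-2, 5) + 23), -50)*g = -50*sqrt(-2 + 23)*302 = -50*sqrt(21)*302 = -15100*sqrt(21)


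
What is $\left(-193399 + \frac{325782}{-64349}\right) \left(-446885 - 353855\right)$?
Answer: $\frac{9965495991344420}{64349} \approx 1.5487 \cdot 10^{11}$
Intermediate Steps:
$\left(-193399 + \frac{325782}{-64349}\right) \left(-446885 - 353855\right) = \left(-193399 + 325782 \left(- \frac{1}{64349}\right)\right) \left(-800740\right) = \left(-193399 - \frac{325782}{64349}\right) \left(-800740\right) = \left(- \frac{12445358033}{64349}\right) \left(-800740\right) = \frac{9965495991344420}{64349}$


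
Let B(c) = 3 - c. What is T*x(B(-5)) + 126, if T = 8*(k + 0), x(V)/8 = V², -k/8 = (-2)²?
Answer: -130946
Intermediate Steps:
k = -32 (k = -8*(-2)² = -8*4 = -32)
x(V) = 8*V²
T = -256 (T = 8*(-32 + 0) = 8*(-32) = -256)
T*x(B(-5)) + 126 = -2048*(3 - 1*(-5))² + 126 = -2048*(3 + 5)² + 126 = -2048*8² + 126 = -2048*64 + 126 = -256*512 + 126 = -131072 + 126 = -130946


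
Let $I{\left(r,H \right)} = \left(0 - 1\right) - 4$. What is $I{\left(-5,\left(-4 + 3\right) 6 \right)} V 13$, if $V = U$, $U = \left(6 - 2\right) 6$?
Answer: $-1560$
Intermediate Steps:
$I{\left(r,H \right)} = -5$ ($I{\left(r,H \right)} = -1 - 4 = -5$)
$U = 24$ ($U = 4 \cdot 6 = 24$)
$V = 24$
$I{\left(-5,\left(-4 + 3\right) 6 \right)} V 13 = \left(-5\right) 24 \cdot 13 = \left(-120\right) 13 = -1560$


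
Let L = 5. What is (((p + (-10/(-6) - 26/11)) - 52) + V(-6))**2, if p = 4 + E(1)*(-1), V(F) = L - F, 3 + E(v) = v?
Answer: 1387684/1089 ≈ 1274.3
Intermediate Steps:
E(v) = -3 + v
V(F) = 5 - F
p = 6 (p = 4 + (-3 + 1)*(-1) = 4 - 2*(-1) = 4 + 2 = 6)
(((p + (-10/(-6) - 26/11)) - 52) + V(-6))**2 = (((6 + (-10/(-6) - 26/11)) - 52) + (5 - 1*(-6)))**2 = (((6 + (-10*(-1/6) - 26*1/11)) - 52) + (5 + 6))**2 = (((6 + (5/3 - 26/11)) - 52) + 11)**2 = (((6 - 23/33) - 52) + 11)**2 = ((175/33 - 52) + 11)**2 = (-1541/33 + 11)**2 = (-1178/33)**2 = 1387684/1089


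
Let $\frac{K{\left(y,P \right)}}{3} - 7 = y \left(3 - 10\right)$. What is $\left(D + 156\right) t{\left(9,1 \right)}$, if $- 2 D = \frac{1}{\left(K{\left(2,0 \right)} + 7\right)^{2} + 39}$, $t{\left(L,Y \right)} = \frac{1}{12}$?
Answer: $\frac{73319}{5640} \approx 13.0$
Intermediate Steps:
$t{\left(L,Y \right)} = \frac{1}{12}$
$K{\left(y,P \right)} = 21 - 21 y$ ($K{\left(y,P \right)} = 21 + 3 y \left(3 - 10\right) = 21 + 3 y \left(-7\right) = 21 + 3 \left(- 7 y\right) = 21 - 21 y$)
$D = - \frac{1}{470}$ ($D = - \frac{1}{2 \left(\left(\left(21 - 42\right) + 7\right)^{2} + 39\right)} = - \frac{1}{2 \left(\left(-21 + 7\right)^{2} + 39\right)} = - \frac{1}{2 \left(\left(-14\right)^{2} + 39\right)} = - \frac{1}{2 \left(196 + 39\right)} = - \frac{1}{2 \cdot 235} = \left(- \frac{1}{2}\right) \frac{1}{235} = - \frac{1}{470} \approx -0.0021277$)
$\left(D + 156\right) t{\left(9,1 \right)} = \left(- \frac{1}{470} + 156\right) \frac{1}{12} = \frac{73319}{470} \cdot \frac{1}{12} = \frac{73319}{5640}$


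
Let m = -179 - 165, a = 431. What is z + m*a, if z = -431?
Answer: -148695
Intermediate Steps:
m = -344
z + m*a = -431 - 344*431 = -431 - 148264 = -148695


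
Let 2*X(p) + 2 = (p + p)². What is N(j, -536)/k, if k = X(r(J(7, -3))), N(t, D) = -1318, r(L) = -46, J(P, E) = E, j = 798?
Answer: -1318/4231 ≈ -0.31151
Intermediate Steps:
X(p) = -1 + 2*p² (X(p) = -1 + (p + p)²/2 = -1 + (2*p)²/2 = -1 + (4*p²)/2 = -1 + 2*p²)
k = 4231 (k = -1 + 2*(-46)² = -1 + 2*2116 = -1 + 4232 = 4231)
N(j, -536)/k = -1318/4231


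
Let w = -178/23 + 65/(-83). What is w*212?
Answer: -3449028/1909 ≈ -1806.7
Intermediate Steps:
w = -16269/1909 (w = -178*1/23 + 65*(-1/83) = -178/23 - 65/83 = -16269/1909 ≈ -8.5223)
w*212 = -16269/1909*212 = -3449028/1909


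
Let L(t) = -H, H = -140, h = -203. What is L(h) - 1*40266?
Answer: -40126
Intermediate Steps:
L(t) = 140 (L(t) = -1*(-140) = 140)
L(h) - 1*40266 = 140 - 1*40266 = 140 - 40266 = -40126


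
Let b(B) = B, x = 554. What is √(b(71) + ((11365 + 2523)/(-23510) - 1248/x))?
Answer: 3*√80291577472655/3256135 ≈ 8.2557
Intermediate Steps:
√(b(71) + ((11365 + 2523)/(-23510) - 1248/x)) = √(71 + ((11365 + 2523)/(-23510) - 1248/554)) = √(71 + (13888*(-1/23510) - 1248*1/554)) = √(71 + (-6944/11755 - 624/277)) = √(71 - 9258608/3256135) = √(221926977/3256135) = 3*√80291577472655/3256135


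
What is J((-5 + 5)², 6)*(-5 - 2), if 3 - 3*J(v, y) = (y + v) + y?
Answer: 21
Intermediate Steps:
J(v, y) = 1 - 2*y/3 - v/3 (J(v, y) = 1 - ((y + v) + y)/3 = 1 - ((v + y) + y)/3 = 1 - (v + 2*y)/3 = 1 + (-2*y/3 - v/3) = 1 - 2*y/3 - v/3)
J((-5 + 5)², 6)*(-5 - 2) = (1 - ⅔*6 - (-5 + 5)²/3)*(-5 - 2) = (1 - 4 - ⅓*0²)*(-7) = (1 - 4 - ⅓*0)*(-7) = (1 - 4 + 0)*(-7) = -3*(-7) = 21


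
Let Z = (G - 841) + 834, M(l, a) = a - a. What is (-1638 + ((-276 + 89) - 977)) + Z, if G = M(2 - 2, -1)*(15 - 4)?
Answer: -2809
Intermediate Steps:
M(l, a) = 0
G = 0 (G = 0*(15 - 4) = 0*11 = 0)
Z = -7 (Z = (0 - 841) + 834 = -841 + 834 = -7)
(-1638 + ((-276 + 89) - 977)) + Z = (-1638 + ((-276 + 89) - 977)) - 7 = (-1638 + (-187 - 977)) - 7 = (-1638 - 1164) - 7 = -2802 - 7 = -2809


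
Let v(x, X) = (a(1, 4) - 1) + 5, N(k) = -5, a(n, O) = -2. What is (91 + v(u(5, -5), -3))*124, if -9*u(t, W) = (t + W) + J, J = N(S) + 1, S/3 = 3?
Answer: 11532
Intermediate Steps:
S = 9 (S = 3*3 = 9)
J = -4 (J = -5 + 1 = -4)
u(t, W) = 4/9 - W/9 - t/9 (u(t, W) = -((t + W) - 4)/9 = -((W + t) - 4)/9 = -(-4 + W + t)/9 = 4/9 - W/9 - t/9)
v(x, X) = 2 (v(x, X) = (-2 - 1) + 5 = -3 + 5 = 2)
(91 + v(u(5, -5), -3))*124 = (91 + 2)*124 = 93*124 = 11532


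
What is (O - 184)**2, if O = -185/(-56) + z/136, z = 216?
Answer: 29074001121/906304 ≈ 32080.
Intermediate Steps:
O = 4657/952 (O = -185/(-56) + 216/136 = -185*(-1/56) + 216*(1/136) = 185/56 + 27/17 = 4657/952 ≈ 4.8918)
(O - 184)**2 = (4657/952 - 184)**2 = (-170511/952)**2 = 29074001121/906304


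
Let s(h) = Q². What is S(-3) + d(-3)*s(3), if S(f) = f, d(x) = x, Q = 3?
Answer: -30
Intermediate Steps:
s(h) = 9 (s(h) = 3² = 9)
S(-3) + d(-3)*s(3) = -3 - 3*9 = -3 - 27 = -30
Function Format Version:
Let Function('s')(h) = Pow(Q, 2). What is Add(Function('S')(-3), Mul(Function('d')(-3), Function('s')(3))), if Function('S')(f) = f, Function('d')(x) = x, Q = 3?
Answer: -30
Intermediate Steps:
Function('s')(h) = 9 (Function('s')(h) = Pow(3, 2) = 9)
Add(Function('S')(-3), Mul(Function('d')(-3), Function('s')(3))) = Add(-3, Mul(-3, 9)) = Add(-3, -27) = -30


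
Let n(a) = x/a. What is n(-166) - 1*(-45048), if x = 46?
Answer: 3738961/83 ≈ 45048.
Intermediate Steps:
n(a) = 46/a
n(-166) - 1*(-45048) = 46/(-166) - 1*(-45048) = 46*(-1/166) + 45048 = -23/83 + 45048 = 3738961/83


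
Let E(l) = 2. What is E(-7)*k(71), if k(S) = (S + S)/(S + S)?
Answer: 2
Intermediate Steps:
k(S) = 1 (k(S) = (2*S)/((2*S)) = (2*S)*(1/(2*S)) = 1)
E(-7)*k(71) = 2*1 = 2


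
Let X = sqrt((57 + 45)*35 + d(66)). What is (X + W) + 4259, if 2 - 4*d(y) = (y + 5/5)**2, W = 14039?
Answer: 18298 + sqrt(9793)/2 ≈ 18347.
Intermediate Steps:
d(y) = 1/2 - (1 + y)**2/4 (d(y) = 1/2 - (y + 5/5)**2/4 = 1/2 - (y + 5*(1/5))**2/4 = 1/2 - (y + 1)**2/4 = 1/2 - (1 + y)**2/4)
X = sqrt(9793)/2 (X = sqrt((57 + 45)*35 + (1/2 - (1 + 66)**2/4)) = sqrt(102*35 + (1/2 - 1/4*67**2)) = sqrt(3570 + (1/2 - 1/4*4489)) = sqrt(3570 + (1/2 - 4489/4)) = sqrt(3570 - 4487/4) = sqrt(9793/4) = sqrt(9793)/2 ≈ 49.480)
(X + W) + 4259 = (sqrt(9793)/2 + 14039) + 4259 = (14039 + sqrt(9793)/2) + 4259 = 18298 + sqrt(9793)/2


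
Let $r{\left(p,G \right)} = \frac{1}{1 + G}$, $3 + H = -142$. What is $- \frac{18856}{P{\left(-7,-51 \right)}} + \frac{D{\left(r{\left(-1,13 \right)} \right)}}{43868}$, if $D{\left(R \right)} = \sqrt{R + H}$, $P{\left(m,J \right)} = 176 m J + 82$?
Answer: $- \frac{9428}{31457} + \frac{i \sqrt{28406}}{614152} \approx -0.29971 + 0.00027443 i$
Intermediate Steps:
$H = -145$ ($H = -3 - 142 = -145$)
$P{\left(m,J \right)} = 82 + 176 J m$ ($P{\left(m,J \right)} = 176 J m + 82 = 82 + 176 J m$)
$D{\left(R \right)} = \sqrt{-145 + R}$ ($D{\left(R \right)} = \sqrt{R - 145} = \sqrt{-145 + R}$)
$- \frac{18856}{P{\left(-7,-51 \right)}} + \frac{D{\left(r{\left(-1,13 \right)} \right)}}{43868} = - \frac{18856}{82 + 176 \left(-51\right) \left(-7\right)} + \frac{\sqrt{-145 + \frac{1}{1 + 13}}}{43868} = - \frac{18856}{82 + 62832} + \sqrt{-145 + \frac{1}{14}} \cdot \frac{1}{43868} = - \frac{18856}{62914} + \sqrt{-145 + \frac{1}{14}} \cdot \frac{1}{43868} = \left(-18856\right) \frac{1}{62914} + \sqrt{- \frac{2029}{14}} \cdot \frac{1}{43868} = - \frac{9428}{31457} + \frac{i \sqrt{28406}}{14} \cdot \frac{1}{43868} = - \frac{9428}{31457} + \frac{i \sqrt{28406}}{614152}$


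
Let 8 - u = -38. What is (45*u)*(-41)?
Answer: -84870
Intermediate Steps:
u = 46 (u = 8 - 1*(-38) = 8 + 38 = 46)
(45*u)*(-41) = (45*46)*(-41) = 2070*(-41) = -84870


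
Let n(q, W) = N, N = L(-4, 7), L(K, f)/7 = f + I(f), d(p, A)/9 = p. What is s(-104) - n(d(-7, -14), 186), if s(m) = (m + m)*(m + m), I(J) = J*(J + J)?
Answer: 42529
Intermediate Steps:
I(J) = 2*J**2 (I(J) = J*(2*J) = 2*J**2)
d(p, A) = 9*p
L(K, f) = 7*f + 14*f**2 (L(K, f) = 7*(f + 2*f**2) = 7*f + 14*f**2)
N = 735 (N = 7*7*(1 + 2*7) = 7*7*(1 + 14) = 7*7*15 = 735)
s(m) = 4*m**2 (s(m) = (2*m)*(2*m) = 4*m**2)
n(q, W) = 735
s(-104) - n(d(-7, -14), 186) = 4*(-104)**2 - 1*735 = 4*10816 - 735 = 43264 - 735 = 42529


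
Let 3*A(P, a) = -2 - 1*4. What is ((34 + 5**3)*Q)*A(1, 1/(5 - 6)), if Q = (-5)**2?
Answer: -7950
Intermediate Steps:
A(P, a) = -2 (A(P, a) = (-2 - 1*4)/3 = (-2 - 4)/3 = (1/3)*(-6) = -2)
Q = 25
((34 + 5**3)*Q)*A(1, 1/(5 - 6)) = ((34 + 5**3)*25)*(-2) = ((34 + 125)*25)*(-2) = (159*25)*(-2) = 3975*(-2) = -7950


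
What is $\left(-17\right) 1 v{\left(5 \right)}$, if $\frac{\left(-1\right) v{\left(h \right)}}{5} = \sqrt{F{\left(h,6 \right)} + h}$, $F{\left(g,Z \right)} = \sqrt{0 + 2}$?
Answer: $85 \sqrt{5 + \sqrt{2}} \approx 215.27$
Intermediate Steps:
$F{\left(g,Z \right)} = \sqrt{2}$
$v{\left(h \right)} = - 5 \sqrt{h + \sqrt{2}}$ ($v{\left(h \right)} = - 5 \sqrt{\sqrt{2} + h} = - 5 \sqrt{h + \sqrt{2}}$)
$\left(-17\right) 1 v{\left(5 \right)} = \left(-17\right) 1 \left(- 5 \sqrt{5 + \sqrt{2}}\right) = - 17 \left(- 5 \sqrt{5 + \sqrt{2}}\right) = 85 \sqrt{5 + \sqrt{2}}$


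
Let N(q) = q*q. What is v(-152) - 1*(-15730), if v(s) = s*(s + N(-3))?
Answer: 37466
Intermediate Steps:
N(q) = q²
v(s) = s*(9 + s) (v(s) = s*(s + (-3)²) = s*(s + 9) = s*(9 + s))
v(-152) - 1*(-15730) = -152*(9 - 152) - 1*(-15730) = -152*(-143) + 15730 = 21736 + 15730 = 37466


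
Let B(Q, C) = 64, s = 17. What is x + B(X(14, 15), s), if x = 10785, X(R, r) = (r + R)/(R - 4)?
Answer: 10849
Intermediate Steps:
X(R, r) = (R + r)/(-4 + R)
x + B(X(14, 15), s) = 10785 + 64 = 10849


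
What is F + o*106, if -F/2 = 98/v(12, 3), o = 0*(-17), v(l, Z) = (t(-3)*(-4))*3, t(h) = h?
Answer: -49/9 ≈ -5.4444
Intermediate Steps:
v(l, Z) = 36 (v(l, Z) = -3*(-4)*3 = 12*3 = 36)
o = 0
F = -49/9 (F = -196/36 = -2*49/18 = -49/9 ≈ -5.4444)
F + o*106 = -49/9 + 0*106 = -49/9 + 0 = -49/9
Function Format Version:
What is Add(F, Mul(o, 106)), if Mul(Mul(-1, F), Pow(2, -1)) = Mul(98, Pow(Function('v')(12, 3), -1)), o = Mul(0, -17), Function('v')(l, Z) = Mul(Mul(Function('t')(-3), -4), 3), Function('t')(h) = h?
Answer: Rational(-49, 9) ≈ -5.4444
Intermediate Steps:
Function('v')(l, Z) = 36 (Function('v')(l, Z) = Mul(Mul(-3, -4), 3) = Mul(12, 3) = 36)
o = 0
F = Rational(-49, 9) (F = Mul(-2, Mul(98, Pow(36, -1))) = Mul(-2, Mul(98, Rational(1, 36))) = Mul(-2, Rational(49, 18)) = Rational(-49, 9) ≈ -5.4444)
Add(F, Mul(o, 106)) = Add(Rational(-49, 9), Mul(0, 106)) = Add(Rational(-49, 9), 0) = Rational(-49, 9)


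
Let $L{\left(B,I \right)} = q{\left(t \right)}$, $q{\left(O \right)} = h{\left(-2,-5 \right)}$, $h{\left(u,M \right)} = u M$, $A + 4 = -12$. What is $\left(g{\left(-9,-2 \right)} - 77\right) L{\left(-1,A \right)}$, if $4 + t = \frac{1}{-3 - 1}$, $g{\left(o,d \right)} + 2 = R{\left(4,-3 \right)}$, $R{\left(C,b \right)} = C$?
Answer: $-750$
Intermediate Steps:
$g{\left(o,d \right)} = 2$ ($g{\left(o,d \right)} = -2 + 4 = 2$)
$A = -16$ ($A = -4 - 12 = -16$)
$h{\left(u,M \right)} = M u$
$t = - \frac{17}{4}$ ($t = -4 + \frac{1}{-3 - 1} = -4 + \frac{1}{-4} = -4 - \frac{1}{4} = - \frac{17}{4} \approx -4.25$)
$q{\left(O \right)} = 10$ ($q{\left(O \right)} = \left(-5\right) \left(-2\right) = 10$)
$L{\left(B,I \right)} = 10$
$\left(g{\left(-9,-2 \right)} - 77\right) L{\left(-1,A \right)} = \left(2 - 77\right) 10 = \left(-75\right) 10 = -750$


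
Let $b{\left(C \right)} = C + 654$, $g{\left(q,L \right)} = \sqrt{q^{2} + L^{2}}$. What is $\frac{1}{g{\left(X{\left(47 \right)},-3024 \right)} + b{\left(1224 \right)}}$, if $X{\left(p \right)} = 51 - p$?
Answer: $- \frac{939}{2808854} + \frac{\sqrt{571537}}{1404427} \approx 0.000204$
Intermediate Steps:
$g{\left(q,L \right)} = \sqrt{L^{2} + q^{2}}$
$b{\left(C \right)} = 654 + C$
$\frac{1}{g{\left(X{\left(47 \right)},-3024 \right)} + b{\left(1224 \right)}} = \frac{1}{\sqrt{\left(-3024\right)^{2} + \left(51 - 47\right)^{2}} + \left(654 + 1224\right)} = \frac{1}{\sqrt{9144576 + \left(51 - 47\right)^{2}} + 1878} = \frac{1}{\sqrt{9144576 + 4^{2}} + 1878} = \frac{1}{\sqrt{9144576 + 16} + 1878} = \frac{1}{\sqrt{9144592} + 1878} = \frac{1}{4 \sqrt{571537} + 1878} = \frac{1}{1878 + 4 \sqrt{571537}}$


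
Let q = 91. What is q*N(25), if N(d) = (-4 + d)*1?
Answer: 1911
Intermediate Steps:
N(d) = -4 + d
q*N(25) = 91*(-4 + 25) = 91*21 = 1911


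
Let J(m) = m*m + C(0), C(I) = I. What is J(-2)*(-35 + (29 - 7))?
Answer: -52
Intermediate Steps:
J(m) = m² (J(m) = m*m + 0 = m² + 0 = m²)
J(-2)*(-35 + (29 - 7)) = (-2)²*(-35 + (29 - 7)) = 4*(-35 + 22) = 4*(-13) = -52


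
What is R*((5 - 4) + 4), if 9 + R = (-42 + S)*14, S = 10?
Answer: -2285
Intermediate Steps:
R = -457 (R = -9 + (-42 + 10)*14 = -9 - 32*14 = -9 - 448 = -457)
R*((5 - 4) + 4) = -457*((5 - 4) + 4) = -457*(1 + 4) = -457*5 = -2285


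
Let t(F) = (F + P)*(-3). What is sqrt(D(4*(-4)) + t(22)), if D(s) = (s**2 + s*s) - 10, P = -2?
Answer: sqrt(442) ≈ 21.024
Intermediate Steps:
D(s) = -10 + 2*s**2 (D(s) = (s**2 + s**2) - 10 = 2*s**2 - 10 = -10 + 2*s**2)
t(F) = 6 - 3*F (t(F) = (F - 2)*(-3) = (-2 + F)*(-3) = 6 - 3*F)
sqrt(D(4*(-4)) + t(22)) = sqrt((-10 + 2*(4*(-4))**2) + (6 - 3*22)) = sqrt((-10 + 2*(-16)**2) + (6 - 66)) = sqrt((-10 + 2*256) - 60) = sqrt((-10 + 512) - 60) = sqrt(502 - 60) = sqrt(442)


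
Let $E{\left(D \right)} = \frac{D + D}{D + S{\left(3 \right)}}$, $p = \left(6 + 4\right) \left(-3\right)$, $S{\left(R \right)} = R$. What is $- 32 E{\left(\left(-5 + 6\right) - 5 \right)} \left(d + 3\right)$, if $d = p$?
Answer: $6912$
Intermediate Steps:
$p = -30$ ($p = 10 \left(-3\right) = -30$)
$E{\left(D \right)} = \frac{2 D}{3 + D}$ ($E{\left(D \right)} = \frac{D + D}{D + 3} = \frac{2 D}{3 + D}$)
$d = -30$
$- 32 E{\left(\left(-5 + 6\right) - 5 \right)} \left(d + 3\right) = - 32 \frac{2 \left(\left(-5 + 6\right) - 5\right)}{3 + \left(\left(-5 + 6\right) - 5\right)} \left(-30 + 3\right) = - 32 \frac{2 \left(1 - 5\right)}{3 + \left(1 - 5\right)} \left(-27\right) = - 32 \cdot 2 \left(-4\right) \frac{1}{3 - 4} \left(-27\right) = - 32 \cdot 2 \left(-4\right) \frac{1}{-1} \left(-27\right) = - 32 \cdot 2 \left(-4\right) \left(-1\right) \left(-27\right) = - 32 \cdot 8 \left(-27\right) = \left(-32\right) \left(-216\right) = 6912$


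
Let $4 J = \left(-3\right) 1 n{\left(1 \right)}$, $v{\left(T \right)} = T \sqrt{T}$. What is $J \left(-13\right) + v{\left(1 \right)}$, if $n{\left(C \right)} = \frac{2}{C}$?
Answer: $\frac{41}{2} \approx 20.5$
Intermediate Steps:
$v{\left(T \right)} = T^{\frac{3}{2}}$
$J = - \frac{3}{2}$ ($J = \frac{\left(-3\right) 1 \cdot \frac{2}{1}}{4} = \frac{\left(-3\right) 2 \cdot 1}{4} = \frac{\left(-3\right) 2}{4} = \frac{1}{4} \left(-6\right) = - \frac{3}{2} \approx -1.5$)
$J \left(-13\right) + v{\left(1 \right)} = \left(- \frac{3}{2}\right) \left(-13\right) + 1^{\frac{3}{2}} = \frac{39}{2} + 1 = \frac{41}{2}$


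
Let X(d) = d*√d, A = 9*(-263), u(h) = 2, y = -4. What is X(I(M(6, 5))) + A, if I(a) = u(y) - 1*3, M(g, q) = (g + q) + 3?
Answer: -2367 - I ≈ -2367.0 - 1.0*I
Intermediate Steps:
M(g, q) = 3 + g + q
A = -2367
I(a) = -1 (I(a) = 2 - 1*3 = 2 - 3 = -1)
X(d) = d^(3/2)
X(I(M(6, 5))) + A = (-1)^(3/2) - 2367 = -I - 2367 = -2367 - I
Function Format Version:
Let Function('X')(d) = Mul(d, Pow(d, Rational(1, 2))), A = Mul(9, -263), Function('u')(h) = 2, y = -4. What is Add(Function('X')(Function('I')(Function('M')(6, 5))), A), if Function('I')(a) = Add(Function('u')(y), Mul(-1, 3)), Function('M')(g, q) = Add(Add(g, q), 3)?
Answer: Add(-2367, Mul(-1, I)) ≈ Add(-2367.0, Mul(-1.0000, I))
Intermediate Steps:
Function('M')(g, q) = Add(3, g, q)
A = -2367
Function('I')(a) = -1 (Function('I')(a) = Add(2, Mul(-1, 3)) = Add(2, -3) = -1)
Function('X')(d) = Pow(d, Rational(3, 2))
Add(Function('X')(Function('I')(Function('M')(6, 5))), A) = Add(Pow(-1, Rational(3, 2)), -2367) = Add(Mul(-1, I), -2367) = Add(-2367, Mul(-1, I))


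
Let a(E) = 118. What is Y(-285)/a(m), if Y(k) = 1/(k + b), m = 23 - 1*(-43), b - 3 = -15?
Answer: -1/35046 ≈ -2.8534e-5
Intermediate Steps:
b = -12 (b = 3 - 15 = -12)
m = 66 (m = 23 + 43 = 66)
Y(k) = 1/(-12 + k) (Y(k) = 1/(k - 12) = 1/(-12 + k))
Y(-285)/a(m) = 1/(-12 - 285*118) = (1/118)/(-297) = -1/297*1/118 = -1/35046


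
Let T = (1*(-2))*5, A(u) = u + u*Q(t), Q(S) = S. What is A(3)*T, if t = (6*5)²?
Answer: -27030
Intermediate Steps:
t = 900 (t = 30² = 900)
A(u) = 901*u (A(u) = u + u*900 = u + 900*u = 901*u)
T = -10 (T = -2*5 = -10)
A(3)*T = (901*3)*(-10) = 2703*(-10) = -27030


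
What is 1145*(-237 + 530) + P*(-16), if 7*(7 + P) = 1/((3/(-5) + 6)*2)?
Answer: 63427793/189 ≈ 3.3560e+5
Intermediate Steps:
P = -2641/378 (P = -7 + 1/(7*(((3/(-5) + 6)*2))) = -7 + 1/(7*(((3*(-⅕) + 6)*2))) = -7 + 1/(7*(((-⅗ + 6)*2))) = -7 + 1/(7*(((27/5)*2))) = -7 + 1/(7*(54/5)) = -7 + (⅐)*(5/54) = -7 + 5/378 = -2641/378 ≈ -6.9868)
1145*(-237 + 530) + P*(-16) = 1145*(-237 + 530) - 2641/378*(-16) = 1145*293 + 21128/189 = 335485 + 21128/189 = 63427793/189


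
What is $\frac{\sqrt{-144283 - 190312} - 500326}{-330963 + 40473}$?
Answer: $\frac{250163}{145245} - \frac{i \sqrt{334595}}{290490} \approx 1.7224 - 0.0019913 i$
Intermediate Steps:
$\frac{\sqrt{-144283 - 190312} - 500326}{-330963 + 40473} = \frac{\sqrt{-334595} - 500326}{-290490} = \left(i \sqrt{334595} - 500326\right) \left(- \frac{1}{290490}\right) = \left(-500326 + i \sqrt{334595}\right) \left(- \frac{1}{290490}\right) = \frac{250163}{145245} - \frac{i \sqrt{334595}}{290490}$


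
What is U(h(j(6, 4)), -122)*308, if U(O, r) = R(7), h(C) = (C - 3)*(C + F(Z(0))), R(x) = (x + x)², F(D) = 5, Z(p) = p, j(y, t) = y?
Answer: 60368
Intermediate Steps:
R(x) = 4*x² (R(x) = (2*x)² = 4*x²)
h(C) = (-3 + C)*(5 + C) (h(C) = (C - 3)*(C + 5) = (-3 + C)*(5 + C))
U(O, r) = 196 (U(O, r) = 4*7² = 4*49 = 196)
U(h(j(6, 4)), -122)*308 = 196*308 = 60368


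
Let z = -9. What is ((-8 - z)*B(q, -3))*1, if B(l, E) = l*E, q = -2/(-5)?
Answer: -6/5 ≈ -1.2000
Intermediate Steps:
q = 2/5 (q = -2*(-1/5) = 2/5 ≈ 0.40000)
B(l, E) = E*l
((-8 - z)*B(q, -3))*1 = ((-8 - 1*(-9))*(-3*2/5))*1 = ((-8 + 9)*(-6/5))*1 = (1*(-6/5))*1 = -6/5*1 = -6/5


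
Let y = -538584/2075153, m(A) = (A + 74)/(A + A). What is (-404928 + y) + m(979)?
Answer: -1645281900112035/4063149574 ≈ -4.0493e+5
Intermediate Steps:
m(A) = (74 + A)/(2*A) (m(A) = (74 + A)/((2*A)) = (74 + A)*(1/(2*A)) = (74 + A)/(2*A))
y = -538584/2075153 (y = -538584*1/2075153 = -538584/2075153 ≈ -0.25954)
(-404928 + y) + m(979) = (-404928 - 538584/2075153) + (½)*(74 + 979)/979 = -840288092568/2075153 + (½)*(1/979)*1053 = -840288092568/2075153 + 1053/1958 = -1645281900112035/4063149574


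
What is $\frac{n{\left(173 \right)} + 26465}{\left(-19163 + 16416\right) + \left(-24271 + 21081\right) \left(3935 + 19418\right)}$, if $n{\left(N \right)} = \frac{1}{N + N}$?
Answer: $- \frac{3052297}{8592196894} \approx -0.00035524$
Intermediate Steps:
$n{\left(N \right)} = \frac{1}{2 N}$
$\frac{n{\left(173 \right)} + 26465}{\left(-19163 + 16416\right) + \left(-24271 + 21081\right) \left(3935 + 19418\right)} = \frac{\frac{1}{2 \cdot 173} + 26465}{\left(-19163 + 16416\right) + \left(-24271 + 21081\right) \left(3935 + 19418\right)} = \frac{\frac{1}{2} \cdot \frac{1}{173} + 26465}{-2747 - 74496070} = \frac{\frac{1}{346} + 26465}{-2747 - 74496070} = \frac{9156891}{346 \left(-74498817\right)} = \frac{9156891}{346} \left(- \frac{1}{74498817}\right) = - \frac{3052297}{8592196894}$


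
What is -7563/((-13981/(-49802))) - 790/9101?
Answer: -3427925684116/127241081 ≈ -26940.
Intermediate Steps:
-7563/((-13981/(-49802))) - 790/9101 = -7563/((-13981*(-1/49802))) - 790*1/9101 = -7563/13981/49802 - 790/9101 = -7563*49802/13981 - 790/9101 = -376652526/13981 - 790/9101 = -3427925684116/127241081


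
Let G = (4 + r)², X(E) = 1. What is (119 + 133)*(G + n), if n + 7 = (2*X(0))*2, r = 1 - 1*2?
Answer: 1512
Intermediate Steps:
r = -1 (r = 1 - 2 = -1)
G = 9 (G = (4 - 1)² = 3² = 9)
n = -3 (n = -7 + (2*1)*2 = -7 + 2*2 = -7 + 4 = -3)
(119 + 133)*(G + n) = (119 + 133)*(9 - 3) = 252*6 = 1512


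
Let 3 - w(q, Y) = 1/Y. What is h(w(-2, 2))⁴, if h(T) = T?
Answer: 625/16 ≈ 39.063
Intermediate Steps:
w(q, Y) = 3 - 1/Y
h(w(-2, 2))⁴ = (3 - 1/2)⁴ = (3 - 1*½)⁴ = (3 - ½)⁴ = (5/2)⁴ = 625/16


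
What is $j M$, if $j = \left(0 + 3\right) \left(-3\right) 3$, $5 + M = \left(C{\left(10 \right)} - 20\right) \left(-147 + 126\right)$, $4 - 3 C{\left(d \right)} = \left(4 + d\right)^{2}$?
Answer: $-47493$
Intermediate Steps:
$C{\left(d \right)} = \frac{4}{3} - \frac{\left(4 + d\right)^{2}}{3}$
$M = 1759$ ($M = -5 + \left(\left(\frac{4}{3} - \frac{\left(4 + 10\right)^{2}}{3}\right) - 20\right) \left(-147 + 126\right) = -5 + \left(\left(\frac{4}{3} - \frac{14^{2}}{3}\right) - 20\right) \left(-21\right) = -5 + \left(\left(\frac{4}{3} - \frac{196}{3}\right) - 20\right) \left(-21\right) = -5 + \left(-64 - 20\right) \left(-21\right) = -5 - -1764 = -5 + 1764 = 1759$)
$j = -27$ ($j = 3 \left(-3\right) 3 = \left(-9\right) 3 = -27$)
$j M = \left(-27\right) 1759 = -47493$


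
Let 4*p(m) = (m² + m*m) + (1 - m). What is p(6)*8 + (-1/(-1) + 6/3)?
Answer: 137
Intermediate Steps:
p(m) = ¼ + m²/2 - m/4 (p(m) = ((m² + m*m) + (1 - m))/4 = ((m² + m²) + (1 - m))/4 = (2*m² + (1 - m))/4 = (1 - m + 2*m²)/4 = ¼ + m²/2 - m/4)
p(6)*8 + (-1/(-1) + 6/3) = (¼ + (½)*6² - ¼*6)*8 + (-1/(-1) + 6/3) = (¼ + (½)*36 - 3/2)*8 + (-1*(-1) + 6*(⅓)) = (¼ + 18 - 3/2)*8 + (1 + 2) = (67/4)*8 + 3 = 134 + 3 = 137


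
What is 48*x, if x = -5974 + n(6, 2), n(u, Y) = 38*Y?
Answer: -283104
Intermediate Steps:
x = -5898 (x = -5974 + 38*2 = -5974 + 76 = -5898)
48*x = 48*(-5898) = -283104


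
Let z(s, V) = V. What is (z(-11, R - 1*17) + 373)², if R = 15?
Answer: 137641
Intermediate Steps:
(z(-11, R - 1*17) + 373)² = ((15 - 1*17) + 373)² = ((15 - 17) + 373)² = (-2 + 373)² = 371² = 137641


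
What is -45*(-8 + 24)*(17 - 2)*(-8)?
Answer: 86400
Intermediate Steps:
-45*(-8 + 24)*(17 - 2)*(-8) = -720*15*(-8) = -45*240*(-8) = -10800*(-8) = 86400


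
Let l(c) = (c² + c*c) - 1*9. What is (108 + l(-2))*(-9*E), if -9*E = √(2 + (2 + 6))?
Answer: 107*√10 ≈ 338.36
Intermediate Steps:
E = -√10/9 (E = -√(2 + (2 + 6))/9 = -√(2 + 8)/9 = -√10/9 ≈ -0.35136)
l(c) = -9 + 2*c² (l(c) = (c² + c²) - 9 = 2*c² - 9 = -9 + 2*c²)
(108 + l(-2))*(-9*E) = (108 + (-9 + 2*(-2)²))*(-(-1)*√10) = (108 + (-9 + 2*4))*√10 = (108 + (-9 + 8))*√10 = (108 - 1)*√10 = 107*√10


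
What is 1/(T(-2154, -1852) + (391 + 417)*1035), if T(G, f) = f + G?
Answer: 1/832274 ≈ 1.2015e-6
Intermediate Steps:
T(G, f) = G + f
1/(T(-2154, -1852) + (391 + 417)*1035) = 1/((-2154 - 1852) + (391 + 417)*1035) = 1/(-4006 + 808*1035) = 1/(-4006 + 836280) = 1/832274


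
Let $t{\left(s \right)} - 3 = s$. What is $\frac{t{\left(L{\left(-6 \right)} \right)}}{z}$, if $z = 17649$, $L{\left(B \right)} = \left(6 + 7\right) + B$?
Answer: $\frac{10}{17649} \approx 0.0005666$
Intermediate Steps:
$L{\left(B \right)} = 13 + B$
$t{\left(s \right)} = 3 + s$
$\frac{t{\left(L{\left(-6 \right)} \right)}}{z} = \frac{3 + \left(13 - 6\right)}{17649} = \left(3 + 7\right) \frac{1}{17649} = 10 \cdot \frac{1}{17649} = \frac{10}{17649}$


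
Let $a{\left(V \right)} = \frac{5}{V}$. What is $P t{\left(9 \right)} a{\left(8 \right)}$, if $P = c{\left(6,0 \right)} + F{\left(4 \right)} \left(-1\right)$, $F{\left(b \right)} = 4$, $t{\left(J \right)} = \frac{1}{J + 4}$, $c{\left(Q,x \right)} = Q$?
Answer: $\frac{5}{52} \approx 0.096154$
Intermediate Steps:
$t{\left(J \right)} = \frac{1}{4 + J}$
$P = 2$ ($P = 6 + 4 \left(-1\right) = 6 - 4 = 2$)
$P t{\left(9 \right)} a{\left(8 \right)} = \frac{2}{4 + 9} \cdot \frac{5}{8} = \frac{2}{13} \cdot 5 \cdot \frac{1}{8} = 2 \cdot \frac{1}{13} \cdot \frac{5}{8} = \frac{2}{13} \cdot \frac{5}{8} = \frac{5}{52}$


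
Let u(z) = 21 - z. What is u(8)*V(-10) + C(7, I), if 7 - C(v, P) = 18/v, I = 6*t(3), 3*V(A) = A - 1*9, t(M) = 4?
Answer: -1636/21 ≈ -77.905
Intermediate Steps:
V(A) = -3 + A/3 (V(A) = (A - 1*9)/3 = (A - 9)/3 = (-9 + A)/3 = -3 + A/3)
I = 24 (I = 6*4 = 24)
C(v, P) = 7 - 18/v
u(8)*V(-10) + C(7, I) = (21 - 1*8)*(-3 + (⅓)*(-10)) + (7 - 18/7) = (21 - 8)*(-3 - 10/3) + (7 - 18*⅐) = 13*(-19/3) + (7 - 18/7) = -247/3 + 31/7 = -1636/21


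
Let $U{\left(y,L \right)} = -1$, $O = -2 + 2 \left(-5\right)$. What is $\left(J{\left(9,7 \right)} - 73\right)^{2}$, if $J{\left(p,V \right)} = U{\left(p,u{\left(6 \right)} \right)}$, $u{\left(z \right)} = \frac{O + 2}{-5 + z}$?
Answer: $5476$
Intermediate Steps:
$O = -12$ ($O = -2 - 10 = -12$)
$u{\left(z \right)} = - \frac{10}{-5 + z}$ ($u{\left(z \right)} = \frac{-12 + 2}{-5 + z} = - \frac{10}{-5 + z}$)
$J{\left(p,V \right)} = -1$
$\left(J{\left(9,7 \right)} - 73\right)^{2} = \left(-1 - 73\right)^{2} = \left(-74\right)^{2} = 5476$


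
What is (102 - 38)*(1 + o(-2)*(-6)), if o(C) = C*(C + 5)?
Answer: 2368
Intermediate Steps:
o(C) = C*(5 + C)
(102 - 38)*(1 + o(-2)*(-6)) = (102 - 38)*(1 - 2*(5 - 2)*(-6)) = 64*(1 - 2*3*(-6)) = 64*(1 - 6*(-6)) = 64*(1 + 36) = 64*37 = 2368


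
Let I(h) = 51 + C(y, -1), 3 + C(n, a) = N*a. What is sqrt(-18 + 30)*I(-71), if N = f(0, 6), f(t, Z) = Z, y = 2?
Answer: 84*sqrt(3) ≈ 145.49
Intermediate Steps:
N = 6
C(n, a) = -3 + 6*a
I(h) = 42 (I(h) = 51 + (-3 + 6*(-1)) = 51 + (-3 - 6) = 51 - 9 = 42)
sqrt(-18 + 30)*I(-71) = sqrt(-18 + 30)*42 = sqrt(12)*42 = (2*sqrt(3))*42 = 84*sqrt(3)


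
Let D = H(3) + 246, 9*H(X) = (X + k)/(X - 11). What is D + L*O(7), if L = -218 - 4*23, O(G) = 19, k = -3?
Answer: -5644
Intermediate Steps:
L = -310 (L = -218 - 1*92 = -218 - 92 = -310)
H(X) = (-3 + X)/(9*(-11 + X)) (H(X) = ((X - 3)/(X - 11))/9 = ((-3 + X)/(-11 + X))/9 = (-3 + X)/(9*(-11 + X)))
D = 246 (D = (-3 + 3)/(9*(-11 + 3)) + 246 = (1/9)*0/(-8) + 246 = (1/9)*(-1/8)*0 + 246 = 0 + 246 = 246)
D + L*O(7) = 246 - 310*19 = 246 - 5890 = -5644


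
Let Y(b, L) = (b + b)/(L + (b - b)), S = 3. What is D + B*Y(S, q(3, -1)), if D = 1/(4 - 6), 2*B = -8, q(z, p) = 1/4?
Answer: -193/2 ≈ -96.500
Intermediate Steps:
q(z, p) = ¼ (q(z, p) = 1*(¼) = ¼)
B = -4 (B = (½)*(-8) = -4)
Y(b, L) = 2*b/L (Y(b, L) = (2*b)/(L + 0) = (2*b)/L = 2*b/L)
D = -½ (D = 1/(-2) = -½ ≈ -0.50000)
D + B*Y(S, q(3, -1)) = -½ - 8*3/¼ = -½ - 8*3*4 = -½ - 4*24 = -½ - 96 = -193/2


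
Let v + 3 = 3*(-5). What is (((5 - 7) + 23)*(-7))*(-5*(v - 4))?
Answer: -16170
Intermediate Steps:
v = -18 (v = -3 + 3*(-5) = -3 - 15 = -18)
(((5 - 7) + 23)*(-7))*(-5*(v - 4)) = (((5 - 7) + 23)*(-7))*(-5*(-18 - 4)) = ((-2 + 23)*(-7))*(-5*(-22)) = (21*(-7))*110 = -147*110 = -16170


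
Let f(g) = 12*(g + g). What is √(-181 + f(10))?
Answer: √59 ≈ 7.6811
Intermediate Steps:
f(g) = 24*g (f(g) = 12*(2*g) = 24*g)
√(-181 + f(10)) = √(-181 + 24*10) = √(-181 + 240) = √59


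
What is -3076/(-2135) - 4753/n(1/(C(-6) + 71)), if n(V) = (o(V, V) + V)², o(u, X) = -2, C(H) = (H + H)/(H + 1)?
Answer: -1365142791779/1134626535 ≈ -1203.2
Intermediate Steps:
C(H) = 2*H/(1 + H) (C(H) = (2*H)/(1 + H) = 2*H/(1 + H))
n(V) = (-2 + V)²
-3076/(-2135) - 4753/n(1/(C(-6) + 71)) = -3076/(-2135) - 4753/(-2 + 1/(2*(-6)/(1 - 6) + 71))² = -3076*(-1/2135) - 4753/(-2 + 1/(2*(-6)/(-5) + 71))² = 3076/2135 - 4753/(-2 + 1/(2*(-6)*(-⅕) + 71))² = 3076/2135 - 4753/(-2 + 1/(12/5 + 71))² = 3076/2135 - 4753/(-2 + 1/(367/5))² = 3076/2135 - 4753/(-2 + 5/367)² = 3076/2135 - 4753/((-729/367)²) = 3076/2135 - 4753/531441/134689 = 3076/2135 - 4753*134689/531441 = 3076/2135 - 640176817/531441 = -1365142791779/1134626535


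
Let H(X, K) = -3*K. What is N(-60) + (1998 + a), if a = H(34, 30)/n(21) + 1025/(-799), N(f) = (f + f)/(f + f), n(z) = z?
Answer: 11149262/5593 ≈ 1993.4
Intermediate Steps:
N(f) = 1 (N(f) = (2*f)/((2*f)) = (2*f)*(1/(2*f)) = 1)
a = -31145/5593 (a = -3*30/21 + 1025/(-799) = -90*1/21 + 1025*(-1/799) = -30/7 - 1025/799 = -31145/5593 ≈ -5.5686)
N(-60) + (1998 + a) = 1 + (1998 - 31145/5593) = 1 + 11143669/5593 = 11149262/5593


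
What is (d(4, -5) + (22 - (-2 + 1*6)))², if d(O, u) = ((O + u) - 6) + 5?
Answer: 256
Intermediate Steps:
d(O, u) = -1 + O + u (d(O, u) = (-6 + O + u) + 5 = -1 + O + u)
(d(4, -5) + (22 - (-2 + 1*6)))² = ((-1 + 4 - 5) + (22 - (-2 + 1*6)))² = (-2 + (22 - (-2 + 6)))² = (-2 + (22 - 1*4))² = (-2 + (22 - 4))² = (-2 + 18)² = 16² = 256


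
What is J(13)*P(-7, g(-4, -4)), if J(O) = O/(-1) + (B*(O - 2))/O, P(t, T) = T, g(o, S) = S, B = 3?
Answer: 544/13 ≈ 41.846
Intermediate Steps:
J(O) = -O + (-6 + 3*O)/O (J(O) = O/(-1) + (3*(O - 2))/O = O*(-1) + (3*(-2 + O))/O = -O + (-6 + 3*O)/O)
J(13)*P(-7, g(-4, -4)) = (3 - 1*13 - 6/13)*(-4) = (3 - 13 - 6*1/13)*(-4) = (3 - 13 - 6/13)*(-4) = -136/13*(-4) = 544/13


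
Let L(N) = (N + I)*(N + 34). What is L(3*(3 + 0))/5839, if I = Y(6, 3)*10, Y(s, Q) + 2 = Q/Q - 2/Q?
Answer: -989/17517 ≈ -0.056459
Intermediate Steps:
Y(s, Q) = -1 - 2/Q (Y(s, Q) = -2 + (Q/Q - 2/Q) = -2 + (1 - 2/Q) = -1 - 2/Q)
I = -50/3 (I = ((-2 - 1*3)/3)*10 = ((-2 - 3)/3)*10 = ((⅓)*(-5))*10 = -5/3*10 = -50/3 ≈ -16.667)
L(N) = (34 + N)*(-50/3 + N) (L(N) = (N - 50/3)*(N + 34) = (-50/3 + N)*(34 + N) = (34 + N)*(-50/3 + N))
L(3*(3 + 0))/5839 = (-1700/3 + (3*(3 + 0))² + 52*(3*(3 + 0))/3)/5839 = (-1700/3 + (3*3)² + 52*(3*3)/3)*(1/5839) = (-1700/3 + 9² + (52/3)*9)*(1/5839) = (-1700/3 + 81 + 156)*(1/5839) = -989/3*1/5839 = -989/17517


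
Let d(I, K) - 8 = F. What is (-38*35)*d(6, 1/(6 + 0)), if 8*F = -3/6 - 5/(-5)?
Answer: -85785/8 ≈ -10723.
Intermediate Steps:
F = 1/16 (F = (-3/6 - 5/(-5))/8 = (-3*⅙ - 5*(-⅕))/8 = (-½ + 1)/8 = (⅛)*(½) = 1/16 ≈ 0.062500)
d(I, K) = 129/16 (d(I, K) = 8 + 1/16 = 129/16)
(-38*35)*d(6, 1/(6 + 0)) = -38*35*(129/16) = -1330*129/16 = -85785/8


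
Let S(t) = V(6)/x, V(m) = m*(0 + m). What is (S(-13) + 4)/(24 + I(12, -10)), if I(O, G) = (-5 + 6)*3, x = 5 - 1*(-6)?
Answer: 80/297 ≈ 0.26936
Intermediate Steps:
x = 11 (x = 5 + 6 = 11)
I(O, G) = 3 (I(O, G) = 1*3 = 3)
V(m) = m² (V(m) = m*m = m²)
S(t) = 36/11 (S(t) = 6²/11 = 36*(1/11) = 36/11)
(S(-13) + 4)/(24 + I(12, -10)) = (36/11 + 4)/(24 + 3) = (80/11)/27 = (80/11)*(1/27) = 80/297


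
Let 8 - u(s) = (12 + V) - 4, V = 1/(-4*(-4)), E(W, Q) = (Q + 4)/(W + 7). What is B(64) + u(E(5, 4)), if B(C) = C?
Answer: 1023/16 ≈ 63.938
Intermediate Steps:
E(W, Q) = (4 + Q)/(7 + W)
V = 1/16 ≈ 0.062500
u(s) = -1/16 (u(s) = 8 - ((12 + 1/16) - 4) = 8 - (193/16 - 4) = 8 - 1*129/16 = 8 - 129/16 = -1/16)
B(64) + u(E(5, 4)) = 64 - 1/16 = 1023/16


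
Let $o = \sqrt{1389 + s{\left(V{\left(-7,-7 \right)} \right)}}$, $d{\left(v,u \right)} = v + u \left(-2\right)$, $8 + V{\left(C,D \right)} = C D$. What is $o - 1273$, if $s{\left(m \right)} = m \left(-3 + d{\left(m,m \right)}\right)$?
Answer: $-1273 + i \sqrt{415} \approx -1273.0 + 20.372 i$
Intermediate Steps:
$V{\left(C,D \right)} = -8 + C D$
$d{\left(v,u \right)} = v - 2 u$
$s{\left(m \right)} = m \left(-3 - m\right)$ ($s{\left(m \right)} = m \left(-3 + \left(m - 2 m\right)\right) = m \left(-3 - m\right)$)
$o = i \sqrt{415}$ ($o = \sqrt{1389 + \left(-8 - -49\right) \left(-3 - \left(-8 - -49\right)\right)} = \sqrt{1389 + \left(-8 + 49\right) \left(-3 - \left(-8 + 49\right)\right)} = \sqrt{1389 + 41 \left(-3 - 41\right)} = \sqrt{1389 + 41 \left(-44\right)} = \sqrt{1389 - 1804} = \sqrt{-415} = i \sqrt{415} \approx 20.372 i$)
$o - 1273 = i \sqrt{415} - 1273 = -1273 + i \sqrt{415}$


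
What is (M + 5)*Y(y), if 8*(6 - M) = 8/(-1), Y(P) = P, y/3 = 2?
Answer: 72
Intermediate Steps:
y = 6 (y = 3*2 = 6)
M = 7 (M = 6 - 1/(-1) = 6 - (-1) = 6 - ⅛*(-8) = 6 + 1 = 7)
(M + 5)*Y(y) = (7 + 5)*6 = 12*6 = 72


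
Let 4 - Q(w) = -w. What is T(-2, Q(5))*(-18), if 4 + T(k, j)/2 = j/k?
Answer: 306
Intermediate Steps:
Q(w) = 4 + w (Q(w) = 4 - (-1)*w = 4 + w)
T(k, j) = -8 + 2*j/k (T(k, j) = -8 + 2*(j/k) = -8 + 2*j/k)
T(-2, Q(5))*(-18) = (-8 + 2*(4 + 5)/(-2))*(-18) = (-8 + 2*9*(-½))*(-18) = (-8 - 9)*(-18) = -17*(-18) = 306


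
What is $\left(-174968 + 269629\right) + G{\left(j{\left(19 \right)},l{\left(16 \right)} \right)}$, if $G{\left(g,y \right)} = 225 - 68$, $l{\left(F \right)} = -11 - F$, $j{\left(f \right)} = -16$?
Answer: $94818$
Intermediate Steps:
$G{\left(g,y \right)} = 157$ ($G{\left(g,y \right)} = 225 - 68 = 157$)
$\left(-174968 + 269629\right) + G{\left(j{\left(19 \right)},l{\left(16 \right)} \right)} = \left(-174968 + 269629\right) + 157 = 94661 + 157 = 94818$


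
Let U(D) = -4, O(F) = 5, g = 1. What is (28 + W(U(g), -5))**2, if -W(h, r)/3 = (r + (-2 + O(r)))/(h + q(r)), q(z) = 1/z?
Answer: 34596/49 ≈ 706.04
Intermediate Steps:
W(h, r) = -3*(3 + r)/(h + 1/r) (W(h, r) = -3*(r + (-2 + 5))/(h + 1/r) = -3*(r + 3)/(h + 1/r) = -3*(3 + r)/(h + 1/r))
(28 + W(U(g), -5))**2 = (28 - 3*(-5)*(3 - 5)/(1 - 4*(-5)))**2 = (28 - 3*(-5)*(-2)/(1 + 20))**2 = (28 - 3*(-5)*(-2)/21)**2 = (28 - 3*(-5)*1/21*(-2))**2 = (28 - 10/7)**2 = (186/7)**2 = 34596/49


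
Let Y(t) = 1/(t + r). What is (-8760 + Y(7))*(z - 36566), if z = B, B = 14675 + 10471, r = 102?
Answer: 10904261380/109 ≈ 1.0004e+8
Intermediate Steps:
B = 25146
Y(t) = 1/(102 + t) (Y(t) = 1/(t + 102) = 1/(102 + t))
z = 25146
(-8760 + Y(7))*(z - 36566) = (-8760 + 1/(102 + 7))*(25146 - 36566) = (-8760 + 1/109)*(-11420) = -954839/109*(-11420) = 10904261380/109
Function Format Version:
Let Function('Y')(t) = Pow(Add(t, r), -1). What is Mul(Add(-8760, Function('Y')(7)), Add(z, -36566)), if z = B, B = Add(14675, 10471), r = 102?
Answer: Rational(10904261380, 109) ≈ 1.0004e+8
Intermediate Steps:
B = 25146
Function('Y')(t) = Pow(Add(102, t), -1) (Function('Y')(t) = Pow(Add(t, 102), -1) = Pow(Add(102, t), -1))
z = 25146
Mul(Add(-8760, Function('Y')(7)), Add(z, -36566)) = Mul(Add(-8760, Pow(Add(102, 7), -1)), Add(25146, -36566)) = Mul(Add(-8760, Pow(109, -1)), -11420) = Mul(Add(-8760, Rational(1, 109)), -11420) = Mul(Rational(-954839, 109), -11420) = Rational(10904261380, 109)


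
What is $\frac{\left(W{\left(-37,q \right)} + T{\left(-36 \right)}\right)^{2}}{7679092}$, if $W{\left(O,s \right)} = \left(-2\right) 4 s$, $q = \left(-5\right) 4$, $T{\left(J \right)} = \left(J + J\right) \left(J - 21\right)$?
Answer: $\frac{4545424}{1919773} \approx 2.3677$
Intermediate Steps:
$T{\left(J \right)} = 2 J \left(-21 + J\right)$
$q = -20$
$W{\left(O,s \right)} = - 8 s$
$\frac{\left(W{\left(-37,q \right)} + T{\left(-36 \right)}\right)^{2}}{7679092} = \frac{\left(\left(-8\right) \left(-20\right) + 2 \left(-36\right) \left(-21 - 36\right)\right)^{2}}{7679092} = \left(160 + 2 \left(-36\right) \left(-57\right)\right)^{2} \cdot \frac{1}{7679092} = \left(160 + 4104\right)^{2} \cdot \frac{1}{7679092} = 4264^{2} \cdot \frac{1}{7679092} = 18181696 \cdot \frac{1}{7679092} = \frac{4545424}{1919773}$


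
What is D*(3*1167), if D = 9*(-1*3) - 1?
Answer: -98028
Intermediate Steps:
D = -28 (D = 9*(-3) - 1 = -27 - 1 = -28)
D*(3*1167) = -84*1167 = -28*3501 = -98028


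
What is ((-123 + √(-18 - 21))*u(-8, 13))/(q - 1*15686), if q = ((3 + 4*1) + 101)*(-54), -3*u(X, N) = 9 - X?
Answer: -697/21518 + 17*I*√39/64554 ≈ -0.032391 + 0.0016446*I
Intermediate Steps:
u(X, N) = -3 + X/3 (u(X, N) = -(9 - X)/3 = -3 + X/3)
q = -5832 (q = ((3 + 4) + 101)*(-54) = (7 + 101)*(-54) = 108*(-54) = -5832)
((-123 + √(-18 - 21))*u(-8, 13))/(q - 1*15686) = ((-123 + √(-18 - 21))*(-3 + (⅓)*(-8)))/(-5832 - 1*15686) = ((-123 + √(-39))*(-3 - 8/3))/(-5832 - 15686) = ((-123 + I*√39)*(-17/3))/(-21518) = (697 - 17*I*√39/3)*(-1/21518) = -697/21518 + 17*I*√39/64554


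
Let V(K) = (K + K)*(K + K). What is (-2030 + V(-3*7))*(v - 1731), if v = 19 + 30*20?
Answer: 295792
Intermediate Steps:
v = 619 (v = 19 + 600 = 619)
V(K) = 4*K² (V(K) = (2*K)*(2*K) = 4*K²)
(-2030 + V(-3*7))*(v - 1731) = (-2030 + 4*(-3*7)²)*(619 - 1731) = (-2030 + 4*(-21)²)*(-1112) = (-2030 + 4*441)*(-1112) = (-2030 + 1764)*(-1112) = -266*(-1112) = 295792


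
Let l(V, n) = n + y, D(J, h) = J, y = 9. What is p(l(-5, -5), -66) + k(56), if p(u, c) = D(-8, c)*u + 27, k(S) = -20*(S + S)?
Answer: -2245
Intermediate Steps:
k(S) = -40*S
l(V, n) = 9 + n (l(V, n) = n + 9 = 9 + n)
p(u, c) = 27 - 8*u (p(u, c) = -8*u + 27 = 27 - 8*u)
p(l(-5, -5), -66) + k(56) = (27 - 8*(9 - 5)) - 40*56 = (27 - 8*4) - 2240 = (27 - 32) - 2240 = -5 - 2240 = -2245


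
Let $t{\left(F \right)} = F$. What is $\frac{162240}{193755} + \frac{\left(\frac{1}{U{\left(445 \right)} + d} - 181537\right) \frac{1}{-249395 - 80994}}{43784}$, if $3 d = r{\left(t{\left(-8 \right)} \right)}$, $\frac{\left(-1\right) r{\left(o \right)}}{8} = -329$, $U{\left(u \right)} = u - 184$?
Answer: $\frac{133581070236530481}{159526703476420670} \approx 0.83736$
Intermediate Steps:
$U{\left(u \right)} = -184 + u$ ($U{\left(u \right)} = u - 184 = -184 + u$)
$r{\left(o \right)} = 2632$ ($r{\left(o \right)} = \left(-8\right) \left(-329\right) = 2632$)
$d = \frac{2632}{3}$ ($d = \frac{1}{3} \cdot 2632 = \frac{2632}{3} \approx 877.33$)
$\frac{162240}{193755} + \frac{\left(\frac{1}{U{\left(445 \right)} + d} - 181537\right) \frac{1}{-249395 - 80994}}{43784} = \frac{162240}{193755} + \frac{\left(\frac{1}{\left(-184 + 445\right) + \frac{2632}{3}} - 181537\right) \frac{1}{-249395 - 80994}}{43784} = 162240 \cdot \frac{1}{193755} + \frac{\frac{1}{261 + \frac{2632}{3}} - 181537}{-330389} \cdot \frac{1}{43784} = \frac{10816}{12917} + \left(\frac{1}{\frac{3415}{3}} - 181537\right) \left(- \frac{1}{330389}\right) \frac{1}{43784} = \frac{10816}{12917} + \left(\frac{3}{3415} - 181537\right) \left(- \frac{1}{330389}\right) \frac{1}{43784} = \frac{10816}{12917} + \left(- \frac{619948852}{3415}\right) \left(- \frac{1}{330389}\right) \frac{1}{43784} = \frac{10816}{12917} + \frac{619948852}{1128278435} \cdot \frac{1}{43784} = \frac{10816}{12917} + \frac{154987213}{12350135749510} = \frac{133581070236530481}{159526703476420670}$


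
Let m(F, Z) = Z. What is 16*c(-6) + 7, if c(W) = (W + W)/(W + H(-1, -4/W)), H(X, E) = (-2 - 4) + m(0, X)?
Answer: 283/13 ≈ 21.769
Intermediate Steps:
H(X, E) = -6 + X (H(X, E) = (-2 - 4) + X = -6 + X)
c(W) = 2*W/(-7 + W) (c(W) = (W + W)/(W + (-6 - 1)) = (2*W)/(W - 7) = (2*W)/(-7 + W) = 2*W/(-7 + W))
16*c(-6) + 7 = 16*(2*(-6)/(-7 - 6)) + 7 = 16*(2*(-6)/(-13)) + 7 = 16*(2*(-6)*(-1/13)) + 7 = 16*(12/13) + 7 = 192/13 + 7 = 283/13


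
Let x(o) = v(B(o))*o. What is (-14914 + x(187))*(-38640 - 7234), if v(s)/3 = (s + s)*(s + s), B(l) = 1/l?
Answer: 127938273844/187 ≈ 6.8416e+8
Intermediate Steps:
v(s) = 12*s² (v(s) = 3*((s + s)*(s + s)) = 3*((2*s)*(2*s)) = 3*(4*s²) = 12*s²)
x(o) = 12/o (x(o) = (12*(1/o)²)*o = (12/o²)*o = 12/o)
(-14914 + x(187))*(-38640 - 7234) = (-14914 + 12/187)*(-38640 - 7234) = (-14914 + 12*(1/187))*(-45874) = (-14914 + 12/187)*(-45874) = -2788906/187*(-45874) = 127938273844/187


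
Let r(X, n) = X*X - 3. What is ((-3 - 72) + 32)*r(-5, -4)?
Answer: -946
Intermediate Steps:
r(X, n) = -3 + X² (r(X, n) = X² - 3 = -3 + X²)
((-3 - 72) + 32)*r(-5, -4) = ((-3 - 72) + 32)*(-3 + (-5)²) = (-75 + 32)*(-3 + 25) = -43*22 = -946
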